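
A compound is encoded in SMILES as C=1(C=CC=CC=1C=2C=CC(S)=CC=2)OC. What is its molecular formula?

C13H12OS

Heavy atoms from the SMILES: 13 C, 1 O, 1 S.
Implicit hydrogens by atom environment:
  8 × C (aromatic): 1 H each → 8
  4 × C (aromatic): no H
  1 × C: 3 H
  1 × O: no H
  1 × S: 1 H
  Total hydrogens = 12.
Molecular formula: C13H12OS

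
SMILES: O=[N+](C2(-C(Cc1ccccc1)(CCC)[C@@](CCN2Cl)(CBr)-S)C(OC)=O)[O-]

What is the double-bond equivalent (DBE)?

7

Molecular formula from the SMILES: C18H24BrClN2O4S.
DoU = (2C + 2 + N − H − X)/2 = (2·18 + 2 + 2 − 24 − 2)/2 = 14/2 = 7.
(Structurally: 2 ring(s) + 5 π bond(s) = 7.)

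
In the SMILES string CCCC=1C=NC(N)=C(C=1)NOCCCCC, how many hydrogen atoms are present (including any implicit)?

23

Hydrogens are implicit in SMILES; fill each atom to its normal valence:
  6 × C: 2 H each → 12
  3 × C (aromatic): no H
  2 × C: 3 H each → 6
  2 × C (aromatic): 1 H each → 2
  1 × N: 2 H
  1 × N: 1 H
  1 × N (aromatic): no H
  1 × O: no H
  Total hydrogens = 23.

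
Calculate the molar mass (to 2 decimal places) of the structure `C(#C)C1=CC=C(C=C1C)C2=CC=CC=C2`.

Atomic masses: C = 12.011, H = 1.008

192.26

Molecular formula: C15H12.
M = 15×12.011 + 12×1.008 = 192.26 g/mol.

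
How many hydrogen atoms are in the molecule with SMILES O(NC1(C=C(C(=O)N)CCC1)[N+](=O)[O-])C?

13

Hydrogens are implicit in SMILES; fill each atom to its normal valence:
  3 × C: 2 H each → 6
  3 × C: no H
  3 × O: no H
  1 × C: 3 H
  1 × C: 1 H
  1 × N: 2 H
  1 × N: 1 H
  1 × N (charge +1): no H
  1 × O (charge -1): no H
  Total hydrogens = 13.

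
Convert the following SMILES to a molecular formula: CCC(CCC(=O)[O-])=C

C7H11O2-

Heavy atoms from the SMILES: 7 C, 2 O.
Implicit hydrogens by atom environment:
  4 × C: 2 H each → 8
  2 × C: no H
  1 × C: 3 H
  1 × O: no H
  1 × O (charge -1): no H
  Total hydrogens = 11.
Net charge -1.
Molecular formula: C7H11O2-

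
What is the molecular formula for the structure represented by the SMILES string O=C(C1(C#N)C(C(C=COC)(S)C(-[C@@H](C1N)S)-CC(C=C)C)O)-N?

C16H25N3O3S2

Heavy atoms from the SMILES: 16 C, 3 N, 3 O, 2 S.
Implicit hydrogens by atom environment:
  8 × C: 1 H each → 8
  4 × C: no H
  2 × C: 3 H each → 6
  2 × C: 2 H each → 4
  2 × N: 2 H each → 4
  2 × O: no H
  2 × S: 1 H each → 2
  1 × N: no H
  1 × O: 1 H
  Total hydrogens = 25.
Molecular formula: C16H25N3O3S2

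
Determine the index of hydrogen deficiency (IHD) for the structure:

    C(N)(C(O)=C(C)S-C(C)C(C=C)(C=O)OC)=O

Molecular formula from the SMILES: C11H17NO4S.
DoU = (2C + 2 + N − H − X)/2 = (2·11 + 2 + 1 − 17 − 0)/2 = 8/2 = 4.
(Structurally: 0 ring(s) + 4 π bond(s) = 4.)

4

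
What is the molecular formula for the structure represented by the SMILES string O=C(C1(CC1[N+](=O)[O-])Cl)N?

Heavy atoms from the SMILES: 4 C, 1 Cl, 2 N, 3 O.
Implicit hydrogens by atom environment:
  2 × C: no H
  2 × O: no H
  1 × C: 2 H
  1 × C: 1 H
  1 × Cl: no H
  1 × N: 2 H
  1 × N (charge +1): no H
  1 × O (charge -1): no H
  Total hydrogens = 5.
Molecular formula: C4H5ClN2O3

C4H5ClN2O3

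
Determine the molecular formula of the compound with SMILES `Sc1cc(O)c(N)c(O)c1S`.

Heavy atoms from the SMILES: 6 C, 1 N, 2 O, 2 S.
Implicit hydrogens by atom environment:
  5 × C (aromatic): no H
  2 × O: 1 H each → 2
  2 × S: 1 H each → 2
  1 × C (aromatic): 1 H
  1 × N: 2 H
  Total hydrogens = 7.
Molecular formula: C6H7NO2S2

C6H7NO2S2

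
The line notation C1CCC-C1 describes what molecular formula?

Heavy atoms from the SMILES: 5 C.
Implicit hydrogens by atom environment:
  5 × C: 2 H each → 10
  Total hydrogens = 10.
Molecular formula: C5H10

C5H10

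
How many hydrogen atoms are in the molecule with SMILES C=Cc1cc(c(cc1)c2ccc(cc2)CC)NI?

Hydrogens are implicit in SMILES; fill each atom to its normal valence:
  7 × C (aromatic): 1 H each → 7
  5 × C (aromatic): no H
  2 × C: 2 H each → 4
  1 × C: 3 H
  1 × C: 1 H
  1 × I: no H
  1 × N: 1 H
  Total hydrogens = 16.

16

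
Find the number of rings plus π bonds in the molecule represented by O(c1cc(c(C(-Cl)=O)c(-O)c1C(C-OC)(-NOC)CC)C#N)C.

7

Molecular formula from the SMILES: C15H19ClN2O5.
DoU = (2C + 2 + N − H − X)/2 = (2·15 + 2 + 2 − 19 − 1)/2 = 14/2 = 7.
(Structurally: 1 ring(s) + 6 π bond(s) = 7.)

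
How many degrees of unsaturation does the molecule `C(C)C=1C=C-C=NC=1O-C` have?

Molecular formula from the SMILES: C8H11NO.
DoU = (2C + 2 + N − H − X)/2 = (2·8 + 2 + 1 − 11 − 0)/2 = 8/2 = 4.
(Structurally: 1 ring(s) + 3 π bond(s) = 4.)

4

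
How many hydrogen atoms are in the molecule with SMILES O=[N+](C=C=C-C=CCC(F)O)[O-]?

Hydrogens are implicit in SMILES; fill each atom to its normal valence:
  5 × C: 1 H each → 5
  1 × C: 2 H
  1 × C: no H
  1 × F: no H
  1 × N (charge +1): no H
  1 × O: 1 H
  1 × O: no H
  1 × O (charge -1): no H
  Total hydrogens = 8.

8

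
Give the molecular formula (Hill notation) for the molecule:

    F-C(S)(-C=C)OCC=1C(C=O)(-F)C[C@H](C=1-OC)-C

C12H16F2O3S

Heavy atoms from the SMILES: 12 C, 2 F, 3 O, 1 S.
Implicit hydrogens by atom environment:
  4 × C: no H
  3 × C: 2 H each → 6
  3 × C: 1 H each → 3
  3 × O: no H
  2 × C: 3 H each → 6
  2 × F: no H
  1 × S: 1 H
  Total hydrogens = 16.
Molecular formula: C12H16F2O3S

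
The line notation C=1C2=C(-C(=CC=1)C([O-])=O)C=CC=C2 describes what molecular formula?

Heavy atoms from the SMILES: 11 C, 2 O.
Implicit hydrogens by atom environment:
  7 × C (aromatic): 1 H each → 7
  3 × C (aromatic): no H
  1 × C: no H
  1 × O: no H
  1 × O (charge -1): no H
  Total hydrogens = 7.
Net charge -1.
Molecular formula: C11H7O2-

C11H7O2-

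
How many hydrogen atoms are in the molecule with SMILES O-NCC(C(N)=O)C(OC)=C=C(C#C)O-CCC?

18

Hydrogens are implicit in SMILES; fill each atom to its normal valence:
  5 × C: no H
  3 × C: 2 H each → 6
  3 × O: no H
  2 × C: 3 H each → 6
  2 × C: 1 H each → 2
  1 × N: 2 H
  1 × N: 1 H
  1 × O: 1 H
  Total hydrogens = 18.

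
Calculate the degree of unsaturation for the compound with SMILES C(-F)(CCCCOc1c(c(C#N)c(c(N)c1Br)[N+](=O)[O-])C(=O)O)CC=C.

9

Molecular formula from the SMILES: C16H17BrFN3O5.
DoU = (2C + 2 + N − H − X)/2 = (2·16 + 2 + 3 − 17 − 2)/2 = 18/2 = 9.
(Structurally: 1 ring(s) + 8 π bond(s) = 9.)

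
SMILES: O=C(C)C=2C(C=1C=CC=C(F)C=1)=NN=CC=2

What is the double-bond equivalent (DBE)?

9

Molecular formula from the SMILES: C12H9FN2O.
DoU = (2C + 2 + N − H − X)/2 = (2·12 + 2 + 2 − 9 − 1)/2 = 18/2 = 9.
(Structurally: 2 ring(s) + 7 π bond(s) = 9.)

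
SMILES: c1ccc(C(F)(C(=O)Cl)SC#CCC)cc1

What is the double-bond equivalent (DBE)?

Molecular formula from the SMILES: C12H10ClFOS.
DoU = (2C + 2 + N − H − X)/2 = (2·12 + 2 + 0 − 10 − 2)/2 = 14/2 = 7.
(Structurally: 1 ring(s) + 6 π bond(s) = 7.)

7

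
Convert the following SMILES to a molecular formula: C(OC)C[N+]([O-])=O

C3H7NO3

Heavy atoms from the SMILES: 3 C, 1 N, 3 O.
Implicit hydrogens by atom environment:
  2 × C: 2 H each → 4
  2 × O: no H
  1 × C: 3 H
  1 × N (charge +1): no H
  1 × O (charge -1): no H
  Total hydrogens = 7.
Molecular formula: C3H7NO3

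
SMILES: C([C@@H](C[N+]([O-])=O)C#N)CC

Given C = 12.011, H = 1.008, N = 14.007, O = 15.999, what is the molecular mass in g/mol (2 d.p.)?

142.16

Molecular formula: C6H10N2O2.
M = 6×12.011 + 10×1.008 + 2×14.007 + 2×15.999 = 142.16 g/mol.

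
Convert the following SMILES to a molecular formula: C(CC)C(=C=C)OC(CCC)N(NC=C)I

Heavy atoms from the SMILES: 12 C, 1 I, 2 N, 1 O.
Implicit hydrogens by atom environment:
  6 × C: 2 H each → 12
  2 × C: 3 H each → 6
  2 × C: 1 H each → 2
  2 × C: no H
  1 × I: no H
  1 × N: 1 H
  1 × N: no H
  1 × O: no H
  Total hydrogens = 21.
Molecular formula: C12H21IN2O

C12H21IN2O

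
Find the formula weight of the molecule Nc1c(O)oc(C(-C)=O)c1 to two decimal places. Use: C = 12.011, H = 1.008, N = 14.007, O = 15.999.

Molecular formula: C6H7NO3.
M = 6×12.011 + 7×1.008 + 1×14.007 + 3×15.999 = 141.13 g/mol.

141.13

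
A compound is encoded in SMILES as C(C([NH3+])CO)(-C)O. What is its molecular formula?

C4H12NO2+

Heavy atoms from the SMILES: 4 C, 1 N, 2 O.
Implicit hydrogens by atom environment:
  2 × C: 1 H each → 2
  2 × O: 1 H each → 2
  1 × C: 3 H
  1 × C: 2 H
  1 × N (charge +1): 3 H
  Total hydrogens = 12.
Net charge +1.
Molecular formula: C4H12NO2+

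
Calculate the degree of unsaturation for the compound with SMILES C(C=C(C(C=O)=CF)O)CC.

Molecular formula from the SMILES: C8H11FO2.
DoU = (2C + 2 + N − H − X)/2 = (2·8 + 2 + 0 − 11 − 1)/2 = 6/2 = 3.
(Structurally: 0 ring(s) + 3 π bond(s) = 3.)

3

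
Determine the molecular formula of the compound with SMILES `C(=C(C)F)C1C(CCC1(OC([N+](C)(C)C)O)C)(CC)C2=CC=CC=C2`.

Heavy atoms from the SMILES: 21 C, 1 F, 1 N, 2 O.
Implicit hydrogens by atom environment:
  6 × C: 3 H each → 18
  5 × C (aromatic): 1 H each → 5
  3 × C: 2 H each → 6
  3 × C: 1 H each → 3
  3 × C: no H
  1 × C (aromatic): no H
  1 × F: no H
  1 × N (charge +1): no H
  1 × O: 1 H
  1 × O: no H
  Total hydrogens = 33.
Net charge +1.
Molecular formula: C21H33FNO2+

C21H33FNO2+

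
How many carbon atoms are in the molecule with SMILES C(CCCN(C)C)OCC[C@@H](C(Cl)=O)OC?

11

The symbol for carbon appears 11 times in the SMILES. (Cl is a single chlorine, not C + l.)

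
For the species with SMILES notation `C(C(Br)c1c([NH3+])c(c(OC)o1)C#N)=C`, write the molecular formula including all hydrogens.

Heavy atoms from the SMILES: 1 Br, 9 C, 2 N, 2 O.
Implicit hydrogens by atom environment:
  4 × C (aromatic): no H
  2 × C: 1 H each → 2
  1 × Br: no H
  1 × C: 3 H
  1 × C: 2 H
  1 × C: no H
  1 × N (charge +1): 3 H
  1 × N: no H
  1 × O (aromatic): no H
  1 × O: no H
  Total hydrogens = 10.
Net charge +1.
Molecular formula: C9H10BrN2O2+

C9H10BrN2O2+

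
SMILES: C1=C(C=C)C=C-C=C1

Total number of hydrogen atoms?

8

Hydrogens are implicit in SMILES; fill each atom to its normal valence:
  5 × C (aromatic): 1 H each → 5
  1 × C: 2 H
  1 × C: 1 H
  1 × C (aromatic): no H
  Total hydrogens = 8.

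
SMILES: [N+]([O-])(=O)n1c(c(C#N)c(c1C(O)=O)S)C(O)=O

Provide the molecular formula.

Heavy atoms from the SMILES: 7 C, 3 N, 6 O, 1 S.
Implicit hydrogens by atom environment:
  4 × C (aromatic): no H
  3 × C: no H
  3 × O: no H
  2 × O: 1 H each → 2
  1 × N (aromatic): no H
  1 × N (charge +1): no H
  1 × N: no H
  1 × O (charge -1): no H
  1 × S: 1 H
  Total hydrogens = 3.
Molecular formula: C7H3N3O6S

C7H3N3O6S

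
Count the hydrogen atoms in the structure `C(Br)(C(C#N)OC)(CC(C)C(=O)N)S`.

13

Hydrogens are implicit in SMILES; fill each atom to its normal valence:
  3 × C: no H
  2 × C: 3 H each → 6
  2 × C: 1 H each → 2
  2 × O: no H
  1 × Br: no H
  1 × C: 2 H
  1 × N: 2 H
  1 × N: no H
  1 × S: 1 H
  Total hydrogens = 13.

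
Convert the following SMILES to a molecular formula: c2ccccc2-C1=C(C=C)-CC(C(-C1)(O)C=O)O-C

Heavy atoms from the SMILES: 16 C, 3 O.
Implicit hydrogens by atom environment:
  5 × C (aromatic): 1 H each → 5
  3 × C: 2 H each → 6
  3 × C: 1 H each → 3
  3 × C: no H
  2 × O: no H
  1 × C: 3 H
  1 × C (aromatic): no H
  1 × O: 1 H
  Total hydrogens = 18.
Molecular formula: C16H18O3

C16H18O3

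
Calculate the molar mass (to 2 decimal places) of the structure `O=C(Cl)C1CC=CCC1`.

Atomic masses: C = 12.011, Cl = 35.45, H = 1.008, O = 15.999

Molecular formula: C7H9ClO.
M = 7×12.011 + 1×35.45 + 9×1.008 + 1×15.999 = 144.60 g/mol.

144.60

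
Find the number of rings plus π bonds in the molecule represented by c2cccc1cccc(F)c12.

Molecular formula from the SMILES: C10H7F.
DoU = (2C + 2 + N − H − X)/2 = (2·10 + 2 + 0 − 7 − 1)/2 = 14/2 = 7.
(Structurally: 2 ring(s) + 5 π bond(s) = 7.)

7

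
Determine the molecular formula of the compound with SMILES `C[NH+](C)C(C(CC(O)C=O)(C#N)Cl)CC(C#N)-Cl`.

C11H16Cl2N3O2+

Heavy atoms from the SMILES: 11 C, 2 Cl, 3 N, 2 O.
Implicit hydrogens by atom environment:
  4 × C: 1 H each → 4
  3 × C: no H
  2 × C: 3 H each → 6
  2 × C: 2 H each → 4
  2 × Cl: no H
  2 × N: no H
  1 × N (charge +1): 1 H
  1 × O: 1 H
  1 × O: no H
  Total hydrogens = 16.
Net charge +1.
Molecular formula: C11H16Cl2N3O2+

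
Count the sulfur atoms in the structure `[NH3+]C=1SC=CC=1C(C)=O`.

The symbol for sulfur appears 1 time in the SMILES.

1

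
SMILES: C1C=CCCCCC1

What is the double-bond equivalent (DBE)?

2

Molecular formula from the SMILES: C8H14.
DoU = (2C + 2 + N − H − X)/2 = (2·8 + 2 + 0 − 14 − 0)/2 = 4/2 = 2.
(Structurally: 1 ring(s) + 1 π bond(s) = 2.)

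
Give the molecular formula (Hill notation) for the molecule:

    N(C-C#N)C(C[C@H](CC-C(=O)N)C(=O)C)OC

Heavy atoms from the SMILES: 11 C, 3 N, 3 O.
Implicit hydrogens by atom environment:
  4 × C: 2 H each → 8
  3 × C: no H
  3 × O: no H
  2 × C: 3 H each → 6
  2 × C: 1 H each → 2
  1 × N: 2 H
  1 × N: 1 H
  1 × N: no H
  Total hydrogens = 19.
Molecular formula: C11H19N3O3

C11H19N3O3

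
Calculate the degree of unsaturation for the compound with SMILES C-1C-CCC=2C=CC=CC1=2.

5

Molecular formula from the SMILES: C10H12.
DoU = (2C + 2 + N − H − X)/2 = (2·10 + 2 + 0 − 12 − 0)/2 = 10/2 = 5.
(Structurally: 2 ring(s) + 3 π bond(s) = 5.)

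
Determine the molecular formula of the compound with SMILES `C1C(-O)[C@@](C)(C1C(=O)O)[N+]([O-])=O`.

C6H9NO5

Heavy atoms from the SMILES: 6 C, 1 N, 5 O.
Implicit hydrogens by atom environment:
  2 × C: 1 H each → 2
  2 × C: no H
  2 × O: 1 H each → 2
  2 × O: no H
  1 × C: 3 H
  1 × C: 2 H
  1 × N (charge +1): no H
  1 × O (charge -1): no H
  Total hydrogens = 9.
Molecular formula: C6H9NO5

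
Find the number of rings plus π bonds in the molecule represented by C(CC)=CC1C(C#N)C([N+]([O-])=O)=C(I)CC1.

6

Molecular formula from the SMILES: C11H13IN2O2.
DoU = (2C + 2 + N − H − X)/2 = (2·11 + 2 + 2 − 13 − 1)/2 = 12/2 = 6.
(Structurally: 1 ring(s) + 5 π bond(s) = 6.)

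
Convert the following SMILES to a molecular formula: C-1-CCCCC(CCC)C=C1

Heavy atoms from the SMILES: 11 C.
Implicit hydrogens by atom environment:
  7 × C: 2 H each → 14
  3 × C: 1 H each → 3
  1 × C: 3 H
  Total hydrogens = 20.
Molecular formula: C11H20

C11H20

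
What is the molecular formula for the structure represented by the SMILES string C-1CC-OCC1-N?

Heavy atoms from the SMILES: 5 C, 1 N, 1 O.
Implicit hydrogens by atom environment:
  4 × C: 2 H each → 8
  1 × C: 1 H
  1 × N: 2 H
  1 × O: no H
  Total hydrogens = 11.
Molecular formula: C5H11NO

C5H11NO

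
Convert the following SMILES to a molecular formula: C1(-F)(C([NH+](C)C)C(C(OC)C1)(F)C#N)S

Heavy atoms from the SMILES: 9 C, 2 F, 2 N, 1 O, 1 S.
Implicit hydrogens by atom environment:
  3 × C: 3 H each → 9
  3 × C: no H
  2 × C: 1 H each → 2
  2 × F: no H
  1 × C: 2 H
  1 × N (charge +1): 1 H
  1 × N: no H
  1 × O: no H
  1 × S: 1 H
  Total hydrogens = 15.
Net charge +1.
Molecular formula: C9H15F2N2OS+

C9H15F2N2OS+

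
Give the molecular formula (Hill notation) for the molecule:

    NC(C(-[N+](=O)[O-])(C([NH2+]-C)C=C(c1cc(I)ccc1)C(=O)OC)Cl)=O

C14H16ClIN3O5+

Heavy atoms from the SMILES: 14 C, 1 Cl, 1 I, 3 N, 5 O.
Implicit hydrogens by atom environment:
  4 × C (aromatic): 1 H each → 4
  4 × C: no H
  4 × O: no H
  2 × C: 3 H each → 6
  2 × C: 1 H each → 2
  2 × C (aromatic): no H
  1 × Cl: no H
  1 × I: no H
  1 × N: 2 H
  1 × N (charge +1): 2 H
  1 × N (charge +1): no H
  1 × O (charge -1): no H
  Total hydrogens = 16.
Net charge +1.
Molecular formula: C14H16ClIN3O5+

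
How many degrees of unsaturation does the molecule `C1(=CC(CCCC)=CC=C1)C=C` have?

5

Molecular formula from the SMILES: C12H16.
DoU = (2C + 2 + N − H − X)/2 = (2·12 + 2 + 0 − 16 − 0)/2 = 10/2 = 5.
(Structurally: 1 ring(s) + 4 π bond(s) = 5.)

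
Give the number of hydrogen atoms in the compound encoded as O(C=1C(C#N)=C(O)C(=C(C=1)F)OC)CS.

Hydrogens are implicit in SMILES; fill each atom to its normal valence:
  5 × C (aromatic): no H
  2 × O: no H
  1 × C: 3 H
  1 × C: 2 H
  1 × C (aromatic): 1 H
  1 × C: no H
  1 × F: no H
  1 × N: no H
  1 × O: 1 H
  1 × S: 1 H
  Total hydrogens = 8.

8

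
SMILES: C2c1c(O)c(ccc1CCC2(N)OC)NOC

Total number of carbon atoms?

The symbol for carbon appears 12 times in the SMILES. Lowercase c denotes aromatic carbon and counts toward C.

12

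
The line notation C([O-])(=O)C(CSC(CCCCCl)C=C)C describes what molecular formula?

C11H18ClO2S-

Heavy atoms from the SMILES: 11 C, 1 Cl, 2 O, 1 S.
Implicit hydrogens by atom environment:
  6 × C: 2 H each → 12
  3 × C: 1 H each → 3
  1 × C: 3 H
  1 × C: no H
  1 × Cl: no H
  1 × O: no H
  1 × O (charge -1): no H
  1 × S: no H
  Total hydrogens = 18.
Net charge -1.
Molecular formula: C11H18ClO2S-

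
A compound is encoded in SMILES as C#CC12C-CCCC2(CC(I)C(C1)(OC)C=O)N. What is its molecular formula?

C14H20INO2

Heavy atoms from the SMILES: 14 C, 1 I, 1 N, 2 O.
Implicit hydrogens by atom environment:
  6 × C: 2 H each → 12
  4 × C: no H
  3 × C: 1 H each → 3
  2 × O: no H
  1 × C: 3 H
  1 × I: no H
  1 × N: 2 H
  Total hydrogens = 20.
Molecular formula: C14H20INO2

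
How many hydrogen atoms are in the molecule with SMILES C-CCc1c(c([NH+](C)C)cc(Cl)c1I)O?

Hydrogens are implicit in SMILES; fill each atom to its normal valence:
  5 × C (aromatic): no H
  3 × C: 3 H each → 9
  2 × C: 2 H each → 4
  1 × C (aromatic): 1 H
  1 × Cl: no H
  1 × I: no H
  1 × N (charge +1): 1 H
  1 × O: 1 H
  Total hydrogens = 16.

16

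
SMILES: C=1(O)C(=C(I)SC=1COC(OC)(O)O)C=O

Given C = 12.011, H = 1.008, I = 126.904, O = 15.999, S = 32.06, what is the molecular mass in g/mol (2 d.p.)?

360.12

Molecular formula: C8H9IO6S.
M = 8×12.011 + 9×1.008 + 1×126.904 + 6×15.999 + 1×32.06 = 360.12 g/mol.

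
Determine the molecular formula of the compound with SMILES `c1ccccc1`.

C6H6

Heavy atoms from the SMILES: 6 C.
Implicit hydrogens by atom environment:
  6 × C (aromatic): 1 H each → 6
  Total hydrogens = 6.
Molecular formula: C6H6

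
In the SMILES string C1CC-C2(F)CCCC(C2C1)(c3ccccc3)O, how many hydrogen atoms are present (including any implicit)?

Hydrogens are implicit in SMILES; fill each atom to its normal valence:
  7 × C: 2 H each → 14
  5 × C (aromatic): 1 H each → 5
  2 × C: no H
  1 × C: 1 H
  1 × C (aromatic): no H
  1 × F: no H
  1 × O: 1 H
  Total hydrogens = 21.

21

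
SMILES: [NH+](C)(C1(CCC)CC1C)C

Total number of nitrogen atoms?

1

The symbol for nitrogen appears 1 time in the SMILES.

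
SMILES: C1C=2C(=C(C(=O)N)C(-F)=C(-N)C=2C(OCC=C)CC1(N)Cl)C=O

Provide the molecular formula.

C15H17ClFN3O3

Heavy atoms from the SMILES: 15 C, 1 Cl, 1 F, 3 N, 3 O.
Implicit hydrogens by atom environment:
  6 × C (aromatic): no H
  4 × C: 2 H each → 8
  3 × C: 1 H each → 3
  3 × N: 2 H each → 6
  3 × O: no H
  2 × C: no H
  1 × Cl: no H
  1 × F: no H
  Total hydrogens = 17.
Molecular formula: C15H17ClFN3O3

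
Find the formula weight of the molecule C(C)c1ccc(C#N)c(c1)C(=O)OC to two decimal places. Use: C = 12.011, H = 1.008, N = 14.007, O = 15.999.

Molecular formula: C11H11NO2.
M = 11×12.011 + 11×1.008 + 1×14.007 + 2×15.999 = 189.21 g/mol.

189.21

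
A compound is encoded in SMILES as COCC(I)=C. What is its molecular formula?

Heavy atoms from the SMILES: 4 C, 1 I, 1 O.
Implicit hydrogens by atom environment:
  2 × C: 2 H each → 4
  1 × C: 3 H
  1 × C: no H
  1 × I: no H
  1 × O: no H
  Total hydrogens = 7.
Molecular formula: C4H7IO

C4H7IO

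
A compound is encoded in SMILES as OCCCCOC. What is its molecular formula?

Heavy atoms from the SMILES: 5 C, 2 O.
Implicit hydrogens by atom environment:
  4 × C: 2 H each → 8
  1 × C: 3 H
  1 × O: 1 H
  1 × O: no H
  Total hydrogens = 12.
Molecular formula: C5H12O2

C5H12O2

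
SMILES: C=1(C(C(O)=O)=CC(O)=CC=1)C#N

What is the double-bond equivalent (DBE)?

7

Molecular formula from the SMILES: C8H5NO3.
DoU = (2C + 2 + N − H − X)/2 = (2·8 + 2 + 1 − 5 − 0)/2 = 14/2 = 7.
(Structurally: 1 ring(s) + 6 π bond(s) = 7.)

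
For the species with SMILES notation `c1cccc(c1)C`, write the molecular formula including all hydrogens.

C7H8

Heavy atoms from the SMILES: 7 C.
Implicit hydrogens by atom environment:
  5 × C (aromatic): 1 H each → 5
  1 × C: 3 H
  1 × C (aromatic): no H
  Total hydrogens = 8.
Molecular formula: C7H8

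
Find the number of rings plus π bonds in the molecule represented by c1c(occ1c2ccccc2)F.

7

Molecular formula from the SMILES: C10H7FO.
DoU = (2C + 2 + N − H − X)/2 = (2·10 + 2 + 0 − 7 − 1)/2 = 14/2 = 7.
(Structurally: 2 ring(s) + 5 π bond(s) = 7.)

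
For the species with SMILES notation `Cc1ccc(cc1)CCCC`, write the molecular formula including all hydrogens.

C11H16

Heavy atoms from the SMILES: 11 C.
Implicit hydrogens by atom environment:
  4 × C (aromatic): 1 H each → 4
  3 × C: 2 H each → 6
  2 × C: 3 H each → 6
  2 × C (aromatic): no H
  Total hydrogens = 16.
Molecular formula: C11H16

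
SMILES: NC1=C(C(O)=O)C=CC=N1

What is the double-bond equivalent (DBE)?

5

Molecular formula from the SMILES: C6H6N2O2.
DoU = (2C + 2 + N − H − X)/2 = (2·6 + 2 + 2 − 6 − 0)/2 = 10/2 = 5.
(Structurally: 1 ring(s) + 4 π bond(s) = 5.)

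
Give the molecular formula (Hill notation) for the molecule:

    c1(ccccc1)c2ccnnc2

C10H8N2

Heavy atoms from the SMILES: 10 C, 2 N.
Implicit hydrogens by atom environment:
  8 × C (aromatic): 1 H each → 8
  2 × C (aromatic): no H
  2 × N (aromatic): no H
  Total hydrogens = 8.
Molecular formula: C10H8N2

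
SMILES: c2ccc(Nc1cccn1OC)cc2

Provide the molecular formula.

C11H12N2O

Heavy atoms from the SMILES: 11 C, 2 N, 1 O.
Implicit hydrogens by atom environment:
  8 × C (aromatic): 1 H each → 8
  2 × C (aromatic): no H
  1 × C: 3 H
  1 × N: 1 H
  1 × N (aromatic): no H
  1 × O: no H
  Total hydrogens = 12.
Molecular formula: C11H12N2O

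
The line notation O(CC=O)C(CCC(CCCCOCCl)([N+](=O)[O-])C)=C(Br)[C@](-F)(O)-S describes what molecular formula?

C14H22BrClFNO6S

Heavy atoms from the SMILES: 1 Br, 14 C, 1 Cl, 1 F, 1 N, 6 O, 1 S.
Implicit hydrogens by atom environment:
  8 × C: 2 H each → 16
  4 × C: no H
  4 × O: no H
  1 × Br: no H
  1 × C: 3 H
  1 × C: 1 H
  1 × Cl: no H
  1 × F: no H
  1 × N (charge +1): no H
  1 × O: 1 H
  1 × O (charge -1): no H
  1 × S: 1 H
  Total hydrogens = 22.
Molecular formula: C14H22BrClFNO6S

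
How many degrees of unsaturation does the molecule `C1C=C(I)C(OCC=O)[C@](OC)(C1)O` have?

3

Molecular formula from the SMILES: C9H13IO4.
DoU = (2C + 2 + N − H − X)/2 = (2·9 + 2 + 0 − 13 − 1)/2 = 6/2 = 3.
(Structurally: 1 ring(s) + 2 π bond(s) = 3.)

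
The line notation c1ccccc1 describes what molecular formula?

C6H6

Heavy atoms from the SMILES: 6 C.
Implicit hydrogens by atom environment:
  6 × C (aromatic): 1 H each → 6
  Total hydrogens = 6.
Molecular formula: C6H6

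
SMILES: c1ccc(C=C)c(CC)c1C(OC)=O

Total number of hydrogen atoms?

14

Hydrogens are implicit in SMILES; fill each atom to its normal valence:
  3 × C (aromatic): 1 H each → 3
  3 × C (aromatic): no H
  2 × C: 3 H each → 6
  2 × C: 2 H each → 4
  2 × O: no H
  1 × C: 1 H
  1 × C: no H
  Total hydrogens = 14.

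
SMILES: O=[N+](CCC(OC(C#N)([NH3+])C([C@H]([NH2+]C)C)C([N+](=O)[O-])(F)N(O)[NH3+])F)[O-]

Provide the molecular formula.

[C10H22F2N7O6]3+

Heavy atoms from the SMILES: 10 C, 2 F, 7 N, 6 O.
Implicit hydrogens by atom environment:
  3 × C: 1 H each → 3
  3 × C: no H
  3 × O: no H
  2 × C: 3 H each → 6
  2 × C: 2 H each → 4
  2 × F: no H
  2 × N (charge +1): 3 H each → 6
  2 × N: no H
  2 × N (charge +1): no H
  2 × O (charge -1): no H
  1 × N (charge +1): 2 H
  1 × O: 1 H
  Total hydrogens = 22.
Net charge +3.
Molecular formula: [C10H22F2N7O6]3+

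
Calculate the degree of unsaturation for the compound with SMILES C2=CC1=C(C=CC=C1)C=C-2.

Molecular formula from the SMILES: C10H8.
DoU = (2C + 2 + N − H − X)/2 = (2·10 + 2 + 0 − 8 − 0)/2 = 14/2 = 7.
(Structurally: 2 ring(s) + 5 π bond(s) = 7.)

7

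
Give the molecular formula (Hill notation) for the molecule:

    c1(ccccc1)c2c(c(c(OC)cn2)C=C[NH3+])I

C14H14IN2O+

Heavy atoms from the SMILES: 14 C, 1 I, 2 N, 1 O.
Implicit hydrogens by atom environment:
  6 × C (aromatic): 1 H each → 6
  5 × C (aromatic): no H
  2 × C: 1 H each → 2
  1 × C: 3 H
  1 × I: no H
  1 × N (charge +1): 3 H
  1 × N (aromatic): no H
  1 × O: no H
  Total hydrogens = 14.
Net charge +1.
Molecular formula: C14H14IN2O+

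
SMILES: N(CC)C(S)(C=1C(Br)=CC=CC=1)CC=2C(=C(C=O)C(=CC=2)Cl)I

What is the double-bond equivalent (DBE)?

9

Molecular formula from the SMILES: C17H16BrClINOS.
DoU = (2C + 2 + N − H − X)/2 = (2·17 + 2 + 1 − 16 − 3)/2 = 18/2 = 9.
(Structurally: 2 ring(s) + 7 π bond(s) = 9.)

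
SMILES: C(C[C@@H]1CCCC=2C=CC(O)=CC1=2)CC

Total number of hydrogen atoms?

20

Hydrogens are implicit in SMILES; fill each atom to its normal valence:
  6 × C: 2 H each → 12
  3 × C (aromatic): 1 H each → 3
  3 × C (aromatic): no H
  1 × C: 3 H
  1 × C: 1 H
  1 × O: 1 H
  Total hydrogens = 20.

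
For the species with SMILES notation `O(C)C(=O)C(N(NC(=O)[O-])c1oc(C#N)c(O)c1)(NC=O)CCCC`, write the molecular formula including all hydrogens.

Heavy atoms from the SMILES: 14 C, 4 N, 7 O.
Implicit hydrogens by atom environment:
  4 × C: no H
  4 × O: no H
  3 × C: 2 H each → 6
  3 × C (aromatic): no H
  2 × C: 3 H each → 6
  2 × N: 1 H each → 2
  2 × N: no H
  1 × C (aromatic): 1 H
  1 × C: 1 H
  1 × O: 1 H
  1 × O (aromatic): no H
  1 × O (charge -1): no H
  Total hydrogens = 17.
Net charge -1.
Molecular formula: C14H17N4O7-

C14H17N4O7-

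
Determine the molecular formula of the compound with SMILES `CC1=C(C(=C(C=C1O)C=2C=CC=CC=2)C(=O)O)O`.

Heavy atoms from the SMILES: 14 C, 4 O.
Implicit hydrogens by atom environment:
  6 × C (aromatic): 1 H each → 6
  6 × C (aromatic): no H
  3 × O: 1 H each → 3
  1 × C: 3 H
  1 × C: no H
  1 × O: no H
  Total hydrogens = 12.
Molecular formula: C14H12O4

C14H12O4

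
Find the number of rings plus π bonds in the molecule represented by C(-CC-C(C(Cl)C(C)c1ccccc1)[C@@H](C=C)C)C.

5

Molecular formula from the SMILES: C18H27Cl.
DoU = (2C + 2 + N − H − X)/2 = (2·18 + 2 + 0 − 27 − 1)/2 = 10/2 = 5.
(Structurally: 1 ring(s) + 4 π bond(s) = 5.)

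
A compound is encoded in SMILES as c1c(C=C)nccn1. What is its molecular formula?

C6H6N2

Heavy atoms from the SMILES: 6 C, 2 N.
Implicit hydrogens by atom environment:
  3 × C (aromatic): 1 H each → 3
  2 × N (aromatic): no H
  1 × C: 2 H
  1 × C: 1 H
  1 × C (aromatic): no H
  Total hydrogens = 6.
Molecular formula: C6H6N2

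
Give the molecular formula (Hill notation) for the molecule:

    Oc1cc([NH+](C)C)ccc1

C8H12NO+

Heavy atoms from the SMILES: 8 C, 1 N, 1 O.
Implicit hydrogens by atom environment:
  4 × C (aromatic): 1 H each → 4
  2 × C: 3 H each → 6
  2 × C (aromatic): no H
  1 × N (charge +1): 1 H
  1 × O: 1 H
  Total hydrogens = 12.
Net charge +1.
Molecular formula: C8H12NO+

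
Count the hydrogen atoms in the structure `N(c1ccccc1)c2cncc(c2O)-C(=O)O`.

Hydrogens are implicit in SMILES; fill each atom to its normal valence:
  7 × C (aromatic): 1 H each → 7
  4 × C (aromatic): no H
  2 × O: 1 H each → 2
  1 × C: no H
  1 × N: 1 H
  1 × N (aromatic): no H
  1 × O: no H
  Total hydrogens = 10.

10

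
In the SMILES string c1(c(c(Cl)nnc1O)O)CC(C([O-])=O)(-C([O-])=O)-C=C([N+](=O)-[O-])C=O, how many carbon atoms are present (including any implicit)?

11

The symbol for carbon appears 11 times in the SMILES. Lowercase c denotes aromatic carbon and counts toward C.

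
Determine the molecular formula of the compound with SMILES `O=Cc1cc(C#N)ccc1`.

C8H5NO

Heavy atoms from the SMILES: 8 C, 1 N, 1 O.
Implicit hydrogens by atom environment:
  4 × C (aromatic): 1 H each → 4
  2 × C (aromatic): no H
  1 × C: 1 H
  1 × C: no H
  1 × N: no H
  1 × O: no H
  Total hydrogens = 5.
Molecular formula: C8H5NO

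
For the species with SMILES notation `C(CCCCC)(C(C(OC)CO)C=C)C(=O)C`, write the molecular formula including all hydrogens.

Heavy atoms from the SMILES: 14 C, 3 O.
Implicit hydrogens by atom environment:
  6 × C: 2 H each → 12
  4 × C: 1 H each → 4
  3 × C: 3 H each → 9
  2 × O: no H
  1 × C: no H
  1 × O: 1 H
  Total hydrogens = 26.
Molecular formula: C14H26O3

C14H26O3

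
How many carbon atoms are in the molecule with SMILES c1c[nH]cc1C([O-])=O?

The symbol for carbon appears 5 times in the SMILES. Lowercase c denotes aromatic carbon and counts toward C.

5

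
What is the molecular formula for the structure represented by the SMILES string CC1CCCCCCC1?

C9H18

Heavy atoms from the SMILES: 9 C.
Implicit hydrogens by atom environment:
  7 × C: 2 H each → 14
  1 × C: 3 H
  1 × C: 1 H
  Total hydrogens = 18.
Molecular formula: C9H18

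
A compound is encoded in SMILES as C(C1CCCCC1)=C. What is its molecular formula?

Heavy atoms from the SMILES: 8 C.
Implicit hydrogens by atom environment:
  6 × C: 2 H each → 12
  2 × C: 1 H each → 2
  Total hydrogens = 14.
Molecular formula: C8H14

C8H14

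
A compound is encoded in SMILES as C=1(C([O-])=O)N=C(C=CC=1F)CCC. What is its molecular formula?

Heavy atoms from the SMILES: 9 C, 1 F, 1 N, 2 O.
Implicit hydrogens by atom environment:
  3 × C (aromatic): no H
  2 × C: 2 H each → 4
  2 × C (aromatic): 1 H each → 2
  1 × C: 3 H
  1 × C: no H
  1 × F: no H
  1 × N (aromatic): no H
  1 × O: no H
  1 × O (charge -1): no H
  Total hydrogens = 9.
Net charge -1.
Molecular formula: C9H9FNO2-

C9H9FNO2-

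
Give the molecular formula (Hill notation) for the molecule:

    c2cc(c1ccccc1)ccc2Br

C12H9Br

Heavy atoms from the SMILES: 1 Br, 12 C.
Implicit hydrogens by atom environment:
  9 × C (aromatic): 1 H each → 9
  3 × C (aromatic): no H
  1 × Br: no H
  Total hydrogens = 9.
Molecular formula: C12H9Br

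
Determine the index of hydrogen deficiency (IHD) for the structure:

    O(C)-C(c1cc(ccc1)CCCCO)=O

Molecular formula from the SMILES: C12H16O3.
DoU = (2C + 2 + N − H − X)/2 = (2·12 + 2 + 0 − 16 − 0)/2 = 10/2 = 5.
(Structurally: 1 ring(s) + 4 π bond(s) = 5.)

5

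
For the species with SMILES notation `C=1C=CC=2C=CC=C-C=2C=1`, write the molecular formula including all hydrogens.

C10H8

Heavy atoms from the SMILES: 10 C.
Implicit hydrogens by atom environment:
  8 × C (aromatic): 1 H each → 8
  2 × C (aromatic): no H
  Total hydrogens = 8.
Molecular formula: C10H8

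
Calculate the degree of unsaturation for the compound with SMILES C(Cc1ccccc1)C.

Molecular formula from the SMILES: C9H12.
DoU = (2C + 2 + N − H − X)/2 = (2·9 + 2 + 0 − 12 − 0)/2 = 8/2 = 4.
(Structurally: 1 ring(s) + 3 π bond(s) = 4.)

4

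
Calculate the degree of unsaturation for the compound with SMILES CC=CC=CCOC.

2

Molecular formula from the SMILES: C7H12O.
DoU = (2C + 2 + N − H − X)/2 = (2·7 + 2 + 0 − 12 − 0)/2 = 4/2 = 2.
(Structurally: 0 ring(s) + 2 π bond(s) = 2.)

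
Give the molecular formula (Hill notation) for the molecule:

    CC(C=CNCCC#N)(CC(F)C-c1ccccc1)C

Heavy atoms from the SMILES: 17 C, 1 F, 2 N.
Implicit hydrogens by atom environment:
  5 × C (aromatic): 1 H each → 5
  4 × C: 2 H each → 8
  3 × C: 1 H each → 3
  2 × C: 3 H each → 6
  2 × C: no H
  1 × C (aromatic): no H
  1 × F: no H
  1 × N: 1 H
  1 × N: no H
  Total hydrogens = 23.
Molecular formula: C17H23FN2

C17H23FN2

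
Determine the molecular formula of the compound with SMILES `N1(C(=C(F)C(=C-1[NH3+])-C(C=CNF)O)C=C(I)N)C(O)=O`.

C10H12F2IN4O3+

Heavy atoms from the SMILES: 10 C, 2 F, 1 I, 4 N, 3 O.
Implicit hydrogens by atom environment:
  4 × C: 1 H each → 4
  4 × C (aromatic): no H
  2 × C: no H
  2 × F: no H
  2 × O: 1 H each → 2
  1 × I: no H
  1 × N (charge +1): 3 H
  1 × N: 2 H
  1 × N: 1 H
  1 × N (aromatic): no H
  1 × O: no H
  Total hydrogens = 12.
Net charge +1.
Molecular formula: C10H12F2IN4O3+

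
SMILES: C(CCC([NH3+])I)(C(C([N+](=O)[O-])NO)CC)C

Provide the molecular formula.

Heavy atoms from the SMILES: 9 C, 1 I, 3 N, 3 O.
Implicit hydrogens by atom environment:
  4 × C: 1 H each → 4
  3 × C: 2 H each → 6
  2 × C: 3 H each → 6
  1 × I: no H
  1 × N (charge +1): 3 H
  1 × N: 1 H
  1 × N (charge +1): no H
  1 × O: 1 H
  1 × O: no H
  1 × O (charge -1): no H
  Total hydrogens = 21.
Net charge +1.
Molecular formula: C9H21IN3O3+

C9H21IN3O3+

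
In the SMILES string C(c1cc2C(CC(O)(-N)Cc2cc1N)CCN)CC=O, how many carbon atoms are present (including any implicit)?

15

The symbol for carbon appears 15 times in the SMILES. Lowercase c denotes aromatic carbon and counts toward C.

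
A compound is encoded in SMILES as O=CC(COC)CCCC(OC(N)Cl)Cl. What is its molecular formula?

C9H17Cl2NO3

Heavy atoms from the SMILES: 9 C, 2 Cl, 1 N, 3 O.
Implicit hydrogens by atom environment:
  4 × C: 2 H each → 8
  4 × C: 1 H each → 4
  3 × O: no H
  2 × Cl: no H
  1 × C: 3 H
  1 × N: 2 H
  Total hydrogens = 17.
Molecular formula: C9H17Cl2NO3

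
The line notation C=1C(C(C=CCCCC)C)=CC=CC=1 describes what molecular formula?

C14H20

Heavy atoms from the SMILES: 14 C.
Implicit hydrogens by atom environment:
  5 × C (aromatic): 1 H each → 5
  3 × C: 2 H each → 6
  3 × C: 1 H each → 3
  2 × C: 3 H each → 6
  1 × C (aromatic): no H
  Total hydrogens = 20.
Molecular formula: C14H20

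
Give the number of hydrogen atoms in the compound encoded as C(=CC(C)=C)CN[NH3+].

Hydrogens are implicit in SMILES; fill each atom to its normal valence:
  2 × C: 2 H each → 4
  2 × C: 1 H each → 2
  1 × C: 3 H
  1 × C: no H
  1 × N (charge +1): 3 H
  1 × N: 1 H
  Total hydrogens = 13.

13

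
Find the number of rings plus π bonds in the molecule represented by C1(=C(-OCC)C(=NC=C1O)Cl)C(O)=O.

5

Molecular formula from the SMILES: C8H8ClNO4.
DoU = (2C + 2 + N − H − X)/2 = (2·8 + 2 + 1 − 8 − 1)/2 = 10/2 = 5.
(Structurally: 1 ring(s) + 4 π bond(s) = 5.)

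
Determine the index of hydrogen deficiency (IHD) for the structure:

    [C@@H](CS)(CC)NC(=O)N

1

Molecular formula from the SMILES: C5H12N2OS.
DoU = (2C + 2 + N − H − X)/2 = (2·5 + 2 + 2 − 12 − 0)/2 = 2/2 = 1.
(Structurally: 0 ring(s) + 1 π bond(s) = 1.)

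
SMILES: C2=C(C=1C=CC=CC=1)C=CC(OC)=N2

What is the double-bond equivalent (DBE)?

8

Molecular formula from the SMILES: C12H11NO.
DoU = (2C + 2 + N − H − X)/2 = (2·12 + 2 + 1 − 11 − 0)/2 = 16/2 = 8.
(Structurally: 2 ring(s) + 6 π bond(s) = 8.)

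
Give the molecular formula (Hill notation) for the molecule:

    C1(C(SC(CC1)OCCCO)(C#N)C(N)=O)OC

Heavy atoms from the SMILES: 11 C, 2 N, 4 O, 1 S.
Implicit hydrogens by atom environment:
  5 × C: 2 H each → 10
  3 × C: no H
  3 × O: no H
  2 × C: 1 H each → 2
  1 × C: 3 H
  1 × N: 2 H
  1 × N: no H
  1 × O: 1 H
  1 × S: no H
  Total hydrogens = 18.
Molecular formula: C11H18N2O4S

C11H18N2O4S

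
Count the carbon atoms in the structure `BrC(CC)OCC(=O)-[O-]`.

The symbol for carbon appears 5 times in the SMILES.

5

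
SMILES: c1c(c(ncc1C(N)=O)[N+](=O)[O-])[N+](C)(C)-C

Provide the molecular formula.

Heavy atoms from the SMILES: 9 C, 4 N, 3 O.
Implicit hydrogens by atom environment:
  3 × C: 3 H each → 9
  3 × C (aromatic): no H
  2 × C (aromatic): 1 H each → 2
  2 × N (charge +1): no H
  2 × O: no H
  1 × C: no H
  1 × N: 2 H
  1 × N (aromatic): no H
  1 × O (charge -1): no H
  Total hydrogens = 13.
Net charge +1.
Molecular formula: C9H13N4O3+

C9H13N4O3+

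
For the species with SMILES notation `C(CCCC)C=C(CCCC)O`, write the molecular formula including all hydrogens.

C11H22O

Heavy atoms from the SMILES: 11 C, 1 O.
Implicit hydrogens by atom environment:
  7 × C: 2 H each → 14
  2 × C: 3 H each → 6
  1 × C: 1 H
  1 × C: no H
  1 × O: 1 H
  Total hydrogens = 22.
Molecular formula: C11H22O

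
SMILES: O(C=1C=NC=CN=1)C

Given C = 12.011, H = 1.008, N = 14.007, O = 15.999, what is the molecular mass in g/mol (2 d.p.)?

110.12

Molecular formula: C5H6N2O.
M = 5×12.011 + 6×1.008 + 2×14.007 + 1×15.999 = 110.12 g/mol.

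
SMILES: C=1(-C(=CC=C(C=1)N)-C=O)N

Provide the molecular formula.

C7H8N2O

Heavy atoms from the SMILES: 7 C, 2 N, 1 O.
Implicit hydrogens by atom environment:
  3 × C (aromatic): 1 H each → 3
  3 × C (aromatic): no H
  2 × N: 2 H each → 4
  1 × C: 1 H
  1 × O: no H
  Total hydrogens = 8.
Molecular formula: C7H8N2O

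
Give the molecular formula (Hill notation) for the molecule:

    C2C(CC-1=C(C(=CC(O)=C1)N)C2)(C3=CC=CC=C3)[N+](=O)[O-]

C16H16N2O3

Heavy atoms from the SMILES: 16 C, 2 N, 3 O.
Implicit hydrogens by atom environment:
  7 × C (aromatic): 1 H each → 7
  5 × C (aromatic): no H
  3 × C: 2 H each → 6
  1 × C: no H
  1 × N: 2 H
  1 × N (charge +1): no H
  1 × O: 1 H
  1 × O: no H
  1 × O (charge -1): no H
  Total hydrogens = 16.
Molecular formula: C16H16N2O3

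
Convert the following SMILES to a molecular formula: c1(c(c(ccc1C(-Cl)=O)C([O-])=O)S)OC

Heavy atoms from the SMILES: 9 C, 1 Cl, 4 O, 1 S.
Implicit hydrogens by atom environment:
  4 × C (aromatic): no H
  3 × O: no H
  2 × C (aromatic): 1 H each → 2
  2 × C: no H
  1 × C: 3 H
  1 × Cl: no H
  1 × O (charge -1): no H
  1 × S: 1 H
  Total hydrogens = 6.
Net charge -1.
Molecular formula: C9H6ClO4S-

C9H6ClO4S-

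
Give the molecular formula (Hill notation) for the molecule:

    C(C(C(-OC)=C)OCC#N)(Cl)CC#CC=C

Heavy atoms from the SMILES: 12 C, 1 Cl, 1 N, 2 O.
Implicit hydrogens by atom environment:
  4 × C: 2 H each → 8
  4 × C: no H
  3 × C: 1 H each → 3
  2 × O: no H
  1 × C: 3 H
  1 × Cl: no H
  1 × N: no H
  Total hydrogens = 14.
Molecular formula: C12H14ClNO2

C12H14ClNO2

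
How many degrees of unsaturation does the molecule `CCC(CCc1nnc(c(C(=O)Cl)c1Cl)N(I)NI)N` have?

5

Molecular formula from the SMILES: C10H13Cl2I2N5O.
DoU = (2C + 2 + N − H − X)/2 = (2·10 + 2 + 5 − 13 − 4)/2 = 10/2 = 5.
(Structurally: 1 ring(s) + 4 π bond(s) = 5.)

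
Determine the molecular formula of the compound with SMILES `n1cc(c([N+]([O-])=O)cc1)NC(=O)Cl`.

Heavy atoms from the SMILES: 6 C, 1 Cl, 3 N, 3 O.
Implicit hydrogens by atom environment:
  3 × C (aromatic): 1 H each → 3
  2 × C (aromatic): no H
  2 × O: no H
  1 × C: no H
  1 × Cl: no H
  1 × N: 1 H
  1 × N (aromatic): no H
  1 × N (charge +1): no H
  1 × O (charge -1): no H
  Total hydrogens = 4.
Molecular formula: C6H4ClN3O3

C6H4ClN3O3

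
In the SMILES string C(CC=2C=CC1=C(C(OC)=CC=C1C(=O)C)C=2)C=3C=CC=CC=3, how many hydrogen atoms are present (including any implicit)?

Hydrogens are implicit in SMILES; fill each atom to its normal valence:
  10 × C (aromatic): 1 H each → 10
  6 × C (aromatic): no H
  2 × C: 3 H each → 6
  2 × C: 2 H each → 4
  2 × O: no H
  1 × C: no H
  Total hydrogens = 20.

20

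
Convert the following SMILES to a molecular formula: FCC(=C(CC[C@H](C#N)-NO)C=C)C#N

Heavy atoms from the SMILES: 10 C, 1 F, 3 N, 1 O.
Implicit hydrogens by atom environment:
  4 × C: 2 H each → 8
  4 × C: no H
  2 × C: 1 H each → 2
  2 × N: no H
  1 × F: no H
  1 × N: 1 H
  1 × O: 1 H
  Total hydrogens = 12.
Molecular formula: C10H12FN3O

C10H12FN3O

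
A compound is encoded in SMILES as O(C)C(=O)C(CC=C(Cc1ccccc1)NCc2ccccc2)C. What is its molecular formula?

C21H25NO2

Heavy atoms from the SMILES: 21 C, 1 N, 2 O.
Implicit hydrogens by atom environment:
  10 × C (aromatic): 1 H each → 10
  3 × C: 2 H each → 6
  2 × C: 3 H each → 6
  2 × C: 1 H each → 2
  2 × C: no H
  2 × C (aromatic): no H
  2 × O: no H
  1 × N: 1 H
  Total hydrogens = 25.
Molecular formula: C21H25NO2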